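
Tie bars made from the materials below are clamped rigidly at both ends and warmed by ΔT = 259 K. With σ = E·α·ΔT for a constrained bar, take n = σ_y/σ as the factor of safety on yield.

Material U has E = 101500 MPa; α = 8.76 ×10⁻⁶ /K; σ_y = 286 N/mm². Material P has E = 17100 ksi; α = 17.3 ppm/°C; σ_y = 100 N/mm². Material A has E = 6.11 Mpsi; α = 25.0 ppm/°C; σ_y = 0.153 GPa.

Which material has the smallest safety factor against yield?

Converting E to GPa, α to ×10⁻⁶/K, σ_y to MPa, then σ and n for each:
  material U: E = 101.5, α = 8.76, σ_y = 286.0 → σ = 230 MPa, n = 1.24
  material P: E = 117.9, α = 17.3, σ_y = 100.0 → σ = 528 MPa, n = 0.189
  material A: E = 42.13, α = 25.0, σ_y = 153.0 → σ = 273 MPa, n = 0.561
Smallest n: material P with n = 0.189.

material P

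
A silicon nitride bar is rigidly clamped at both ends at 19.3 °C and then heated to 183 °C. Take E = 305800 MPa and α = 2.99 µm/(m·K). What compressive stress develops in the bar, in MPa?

E = 305800 MPa = 305.8 GPa.
ΔT = 163.7 K. Constrained thermal stress σ = E·α·ΔT = 305.8×10³ MPa × 2.99×10⁻⁶ × 163.7 = 150 MPa (compressive).

150 MPa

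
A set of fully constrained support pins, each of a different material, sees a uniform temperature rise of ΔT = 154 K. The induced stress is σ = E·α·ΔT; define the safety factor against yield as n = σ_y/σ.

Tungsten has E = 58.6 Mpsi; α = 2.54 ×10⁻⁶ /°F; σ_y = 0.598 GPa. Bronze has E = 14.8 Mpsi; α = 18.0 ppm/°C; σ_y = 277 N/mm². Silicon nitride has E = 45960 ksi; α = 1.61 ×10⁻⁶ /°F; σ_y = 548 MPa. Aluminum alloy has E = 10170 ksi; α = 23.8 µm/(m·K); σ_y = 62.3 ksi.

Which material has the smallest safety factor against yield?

In consistent units (E in GPa, α in ×10⁻⁶/K, σ_y in MPa):
  tungsten: E = 404.0, α = 4.57, σ_y = 598.0 → σ = 284 MPa, n = 2.10
  bronze: E = 102.0, α = 18.0, σ_y = 277.0 → σ = 283 MPa, n = 0.979
  silicon nitride: E = 316.9, α = 2.90, σ_y = 548.0 → σ = 141 MPa, n = 3.87
  aluminum alloy: E = 70.12, α = 23.8, σ_y = 429.5 → σ = 257 MPa, n = 1.67
The minimum is bronze at n = 0.979.

bronze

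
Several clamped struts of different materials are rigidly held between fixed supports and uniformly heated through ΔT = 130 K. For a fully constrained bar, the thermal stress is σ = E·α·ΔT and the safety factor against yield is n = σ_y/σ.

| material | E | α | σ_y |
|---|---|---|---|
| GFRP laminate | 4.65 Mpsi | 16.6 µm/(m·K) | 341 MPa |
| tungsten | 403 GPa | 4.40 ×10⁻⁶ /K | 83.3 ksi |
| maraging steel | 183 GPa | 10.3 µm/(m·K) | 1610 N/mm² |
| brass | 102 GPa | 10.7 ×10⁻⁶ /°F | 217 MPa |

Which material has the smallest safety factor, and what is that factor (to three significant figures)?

In consistent units (E in GPa, α in ×10⁻⁶/K, σ_y in MPa):
  GFRP laminate: E = 32.06, α = 16.6, σ_y = 341.0 → σ = 69.2 MPa, n = 4.93
  tungsten: E = 403.0, α = 4.40, σ_y = 574.3 → σ = 231 MPa, n = 2.49
  maraging steel: E = 183.0, α = 10.3, σ_y = 1610 → σ = 245 MPa, n = 6.57
  brass: E = 102.0, α = 19.3, σ_y = 217.0 → σ = 255 MPa, n = 0.850
Brass has the lowest safety factor, n = 0.850.

brass, n = 0.850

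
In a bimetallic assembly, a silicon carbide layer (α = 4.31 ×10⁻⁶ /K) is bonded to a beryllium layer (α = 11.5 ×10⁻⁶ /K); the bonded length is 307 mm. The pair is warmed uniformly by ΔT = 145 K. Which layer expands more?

α(silicon carbide) = 4.31×10⁻⁶/K vs α(beryllium) = 11.5×10⁻⁶/K.
Higher α expands more for the same ΔT: beryllium.

beryllium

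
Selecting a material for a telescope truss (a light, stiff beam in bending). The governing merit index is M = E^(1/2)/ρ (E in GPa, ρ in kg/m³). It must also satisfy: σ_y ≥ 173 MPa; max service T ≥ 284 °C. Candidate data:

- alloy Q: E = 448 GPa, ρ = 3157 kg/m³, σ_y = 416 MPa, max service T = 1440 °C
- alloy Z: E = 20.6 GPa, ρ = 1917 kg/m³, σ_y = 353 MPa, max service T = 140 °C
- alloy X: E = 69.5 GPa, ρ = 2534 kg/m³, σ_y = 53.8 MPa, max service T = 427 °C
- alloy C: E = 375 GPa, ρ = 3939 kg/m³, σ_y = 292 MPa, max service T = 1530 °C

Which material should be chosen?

Screen on constraints: σ_y ≥ 173 MPa; max service T ≥ 284 °C. Survivors: alloy Q, alloy C.
Computing M directly (units already consistent):
  alloy Q: M = 6.70×10⁻³
  alloy C: M = 4.92×10⁻³
Alloy Q has the largest M.

alloy Q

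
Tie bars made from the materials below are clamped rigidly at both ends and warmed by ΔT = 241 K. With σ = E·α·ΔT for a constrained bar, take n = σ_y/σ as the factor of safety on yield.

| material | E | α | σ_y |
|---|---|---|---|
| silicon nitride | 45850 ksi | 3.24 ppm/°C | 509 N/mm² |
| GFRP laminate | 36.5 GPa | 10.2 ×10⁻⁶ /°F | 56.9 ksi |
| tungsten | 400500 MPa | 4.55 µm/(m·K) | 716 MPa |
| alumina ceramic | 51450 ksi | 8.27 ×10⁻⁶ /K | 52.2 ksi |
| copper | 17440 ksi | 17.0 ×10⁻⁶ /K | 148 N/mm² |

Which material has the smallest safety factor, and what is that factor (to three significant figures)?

Converting E to GPa, α to ×10⁻⁶/K, σ_y to MPa, then σ and n for each:
  silicon nitride: E = 316.1, α = 3.24, σ_y = 509.0 → σ = 247 MPa, n = 2.06
  GFRP laminate: E = 36.50, α = 18.4, σ_y = 392.3 → σ = 162 MPa, n = 2.43
  tungsten: E = 400.5, α = 4.55, σ_y = 716.0 → σ = 439 MPa, n = 1.63
  alumina ceramic: E = 354.7, α = 8.27, σ_y = 359.9 → σ = 707 MPa, n = 0.509
  copper: E = 120.2, α = 17.0, σ_y = 148.0 → σ = 493 MPa, n = 0.300
Smallest n: copper with n = 0.300.

copper, n = 0.300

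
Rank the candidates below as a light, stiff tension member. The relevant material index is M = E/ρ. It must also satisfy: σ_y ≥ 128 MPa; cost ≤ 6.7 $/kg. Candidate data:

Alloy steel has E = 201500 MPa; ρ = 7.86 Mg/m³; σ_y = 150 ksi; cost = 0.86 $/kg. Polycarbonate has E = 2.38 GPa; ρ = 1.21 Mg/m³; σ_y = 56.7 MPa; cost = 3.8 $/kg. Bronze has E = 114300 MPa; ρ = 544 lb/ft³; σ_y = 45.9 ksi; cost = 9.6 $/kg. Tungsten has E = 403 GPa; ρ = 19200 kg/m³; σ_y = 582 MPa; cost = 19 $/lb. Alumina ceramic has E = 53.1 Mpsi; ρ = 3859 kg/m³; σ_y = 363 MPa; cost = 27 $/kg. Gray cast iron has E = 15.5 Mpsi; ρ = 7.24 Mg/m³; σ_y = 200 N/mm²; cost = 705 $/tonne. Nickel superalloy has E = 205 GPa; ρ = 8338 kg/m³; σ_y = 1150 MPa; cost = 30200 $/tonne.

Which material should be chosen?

alloy steel

Screen on constraints: σ_y ≥ 128 MPa; cost ≤ 6.7 $/kg. Survivors: alloy steel, gray cast iron.
Putting every candidate on a common basis:
  alloy steel: E = 201.5 GPa, ρ = 7860 kg/m³
  gray cast iron: E = 106.9 GPa, ρ = 7240 kg/m³
  alloy steel: M = 25.6 MN·m/kg
  gray cast iron: M = 14.8 MN·m/kg
Highest index: alloy steel.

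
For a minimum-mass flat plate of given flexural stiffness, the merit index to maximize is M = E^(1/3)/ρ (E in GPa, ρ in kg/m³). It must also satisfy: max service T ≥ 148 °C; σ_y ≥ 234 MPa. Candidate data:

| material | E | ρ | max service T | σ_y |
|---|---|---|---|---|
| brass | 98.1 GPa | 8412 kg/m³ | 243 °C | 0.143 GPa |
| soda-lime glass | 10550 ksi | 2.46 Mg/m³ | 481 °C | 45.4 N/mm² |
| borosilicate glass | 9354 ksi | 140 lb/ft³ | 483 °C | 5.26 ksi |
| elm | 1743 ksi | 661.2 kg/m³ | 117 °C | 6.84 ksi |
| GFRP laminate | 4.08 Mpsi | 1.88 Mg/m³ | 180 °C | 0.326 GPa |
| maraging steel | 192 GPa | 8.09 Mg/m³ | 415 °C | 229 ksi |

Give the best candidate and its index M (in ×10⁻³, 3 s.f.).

GFRP laminate, M = 1.62×10⁻³

Screen on constraints: max service T ≥ 148 °C; σ_y ≥ 234 MPa. Survivors: GFRP laminate, maraging steel.
Normalizing units and computing the index:
  GFRP laminate: E = 28.13 GPa, ρ = 1880 kg/m³
  maraging steel: E = 192.0 GPa, ρ = 8090 kg/m³
  GFRP laminate: M = 1.62×10⁻³
  maraging steel: M = 0.713×10⁻³
The maximum is for GFRP laminate.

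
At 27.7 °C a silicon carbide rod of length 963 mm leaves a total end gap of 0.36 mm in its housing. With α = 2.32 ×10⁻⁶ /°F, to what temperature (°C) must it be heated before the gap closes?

α = 2.32×10⁻⁶/°F × 9/5 = 4.18×10⁻⁶/K.
α·L₀·ΔT = 0.36 mm ⇒ ΔT = 0.36 / (4.18×10⁻⁶ × 963.0) = 89.52 K.
T = 27.7 + 89.52 = 117.2 °C.

117 °C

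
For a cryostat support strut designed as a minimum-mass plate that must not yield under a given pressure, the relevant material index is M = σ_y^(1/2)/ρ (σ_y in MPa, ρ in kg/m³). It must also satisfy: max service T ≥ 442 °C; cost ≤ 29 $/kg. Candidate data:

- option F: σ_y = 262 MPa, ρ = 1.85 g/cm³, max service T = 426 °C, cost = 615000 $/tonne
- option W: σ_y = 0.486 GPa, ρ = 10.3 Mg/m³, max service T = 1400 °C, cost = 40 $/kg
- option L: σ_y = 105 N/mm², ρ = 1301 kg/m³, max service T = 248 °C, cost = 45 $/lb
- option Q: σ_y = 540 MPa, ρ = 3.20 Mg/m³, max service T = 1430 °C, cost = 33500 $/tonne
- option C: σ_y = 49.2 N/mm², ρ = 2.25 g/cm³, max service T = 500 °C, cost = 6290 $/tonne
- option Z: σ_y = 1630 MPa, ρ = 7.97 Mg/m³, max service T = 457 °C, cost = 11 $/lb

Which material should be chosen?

Screen on constraints: max service T ≥ 442 °C; cost ≤ 29 $/kg. Survivors: option C, option Z.
Normalizing units and computing the index:
  option C: σ_y = 49.20 MPa, ρ = 2250 kg/m³
  option Z: σ_y = 1630 MPa, ρ = 7970 kg/m³
  option Z: M = 5.07×10⁻³
  option C: M = 3.12×10⁻³
Option Z ranks first.

option Z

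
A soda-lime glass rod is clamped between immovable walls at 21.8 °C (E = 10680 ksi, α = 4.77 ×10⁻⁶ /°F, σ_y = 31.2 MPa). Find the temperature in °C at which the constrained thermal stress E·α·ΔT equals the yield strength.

E = 10680 ksi = 73.64 GPa.
α = 4.77×10⁻⁶/°F × 9/5 = 8.59×10⁻⁶/K.
E·α·ΔT = 31.20 MPa ⇒ ΔT = 31.20 / (73.64×10³ × 8.59×10⁻⁶) = 49.35 K.
T = 21.8 + 49.35 = 71.15 °C.

71.1 °C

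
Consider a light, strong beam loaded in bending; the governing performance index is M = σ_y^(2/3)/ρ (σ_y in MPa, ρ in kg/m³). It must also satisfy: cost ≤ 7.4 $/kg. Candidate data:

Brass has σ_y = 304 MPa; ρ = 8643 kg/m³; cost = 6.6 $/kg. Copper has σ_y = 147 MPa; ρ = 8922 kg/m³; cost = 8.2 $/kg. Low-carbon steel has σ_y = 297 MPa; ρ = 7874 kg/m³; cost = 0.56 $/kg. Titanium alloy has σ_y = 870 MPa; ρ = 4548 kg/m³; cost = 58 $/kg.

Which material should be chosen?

low-carbon steel

Screen on constraints: cost ≤ 7.4 $/kg. Survivors: brass, low-carbon steel.
Computing M directly (units already consistent):
  low-carbon steel: M = 5.65×10⁻³
  brass: M = 5.23×10⁻³
Low-carbon steel ranks first.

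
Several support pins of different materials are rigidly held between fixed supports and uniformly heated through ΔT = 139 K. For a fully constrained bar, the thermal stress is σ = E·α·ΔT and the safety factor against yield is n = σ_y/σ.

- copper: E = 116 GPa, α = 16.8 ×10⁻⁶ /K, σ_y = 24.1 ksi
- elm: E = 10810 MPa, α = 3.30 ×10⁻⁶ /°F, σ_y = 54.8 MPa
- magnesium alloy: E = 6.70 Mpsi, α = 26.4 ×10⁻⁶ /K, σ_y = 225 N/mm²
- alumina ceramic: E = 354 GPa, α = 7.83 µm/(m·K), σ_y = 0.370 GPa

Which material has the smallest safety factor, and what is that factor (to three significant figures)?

With everything in SI (GPa, ×10⁻⁶/K, MPa):
  copper: E = 116.0, α = 16.8, σ_y = 166.2 → σ = 271 MPa, n = 0.613
  elm: E = 10.81, α = 5.94, σ_y = 54.80 → σ = 8.93 MPa, n = 6.14
  magnesium alloy: E = 46.19, α = 26.4, σ_y = 225.0 → σ = 170 MPa, n = 1.33
  alumina ceramic: E = 354.0, α = 7.83, σ_y = 370.0 → σ = 385 MPa, n = 0.960
Smallest n: copper with n = 0.613.

copper, n = 0.613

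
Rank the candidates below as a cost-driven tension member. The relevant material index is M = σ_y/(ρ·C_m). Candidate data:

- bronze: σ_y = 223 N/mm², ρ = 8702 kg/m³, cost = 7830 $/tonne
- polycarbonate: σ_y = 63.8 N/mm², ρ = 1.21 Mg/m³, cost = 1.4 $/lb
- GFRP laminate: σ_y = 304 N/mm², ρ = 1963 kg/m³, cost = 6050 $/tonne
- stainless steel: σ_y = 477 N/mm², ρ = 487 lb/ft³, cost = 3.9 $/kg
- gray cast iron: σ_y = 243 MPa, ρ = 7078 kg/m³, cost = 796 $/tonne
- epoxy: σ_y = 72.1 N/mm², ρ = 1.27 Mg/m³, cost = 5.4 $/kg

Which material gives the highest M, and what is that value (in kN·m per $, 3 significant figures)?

Putting every candidate on a common basis:
  bronze: σ_y = 223.0 MPa, ρ = 8702 kg/m³, cost = 7.830 $/kg
  polycarbonate: σ_y = 63.80 MPa, ρ = 1210 kg/m³, cost = 3.086 $/kg
  GFRP laminate: σ_y = 304.0 MPa, ρ = 1963 kg/m³, cost = 6.050 $/kg
  stainless steel: σ_y = 477.0 MPa, ρ = 7801 kg/m³, cost = 3.900 $/kg
  gray cast iron: σ_y = 243.0 MPa, ρ = 7078 kg/m³, cost = 0.7960 $/kg
  epoxy: σ_y = 72.10 MPa, ρ = 1270 kg/m³, cost = 5.400 $/kg
  gray cast iron: M = 43.1 kN·m per $
  GFRP laminate: M = 25.6 kN·m per $
  polycarbonate: M = 17.1 kN·m per $
  stainless steel: M = 15.7 kN·m per $
  epoxy: M = 10.5 kN·m per $
  bronze: M = 3.27 kN·m per $
Gray cast iron has the largest M.

gray cast iron, M = 43.1 kN·m per $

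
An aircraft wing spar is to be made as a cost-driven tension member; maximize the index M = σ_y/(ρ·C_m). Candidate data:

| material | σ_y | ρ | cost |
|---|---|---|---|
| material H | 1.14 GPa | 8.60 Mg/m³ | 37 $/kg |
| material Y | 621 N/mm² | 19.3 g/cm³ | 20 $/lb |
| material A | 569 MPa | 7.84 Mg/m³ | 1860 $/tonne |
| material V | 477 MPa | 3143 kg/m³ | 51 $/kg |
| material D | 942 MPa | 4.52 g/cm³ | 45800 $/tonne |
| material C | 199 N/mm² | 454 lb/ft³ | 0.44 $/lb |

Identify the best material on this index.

material A

After converting to SI:
  material H: σ_y = 1140 MPa, ρ = 8600 kg/m³, cost = 37.00 $/kg
  material Y: σ_y = 621.0 MPa, ρ = 19300 kg/m³, cost = 44.09 $/kg
  material A: σ_y = 569.0 MPa, ρ = 7840 kg/m³, cost = 1.860 $/kg
  material V: σ_y = 477.0 MPa, ρ = 3143 kg/m³, cost = 51.00 $/kg
  material D: σ_y = 942.0 MPa, ρ = 4520 kg/m³, cost = 45.80 $/kg
  material C: σ_y = 199.0 MPa, ρ = 7272 kg/m³, cost = 0.9700 $/kg
  material A: M = 39.0 kN·m per $
  material C: M = 28.2 kN·m per $
  material D: M = 4.55 kN·m per $
  material H: M = 3.58 kN·m per $
  material V: M = 2.98 kN·m per $
  material Y: M = 0.730 kN·m per $
Material A has the largest M.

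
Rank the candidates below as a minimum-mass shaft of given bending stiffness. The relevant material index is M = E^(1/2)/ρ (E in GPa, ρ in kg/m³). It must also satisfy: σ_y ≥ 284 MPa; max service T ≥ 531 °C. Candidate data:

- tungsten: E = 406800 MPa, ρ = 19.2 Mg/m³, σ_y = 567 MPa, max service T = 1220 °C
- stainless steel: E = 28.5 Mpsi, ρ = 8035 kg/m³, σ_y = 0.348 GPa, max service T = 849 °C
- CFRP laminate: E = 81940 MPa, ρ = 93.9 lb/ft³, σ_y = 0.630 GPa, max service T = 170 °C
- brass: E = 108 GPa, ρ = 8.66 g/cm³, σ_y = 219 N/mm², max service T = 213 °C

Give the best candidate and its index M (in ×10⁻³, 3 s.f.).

stainless steel, M = 1.74×10⁻³

Screen on constraints: σ_y ≥ 284 MPa; max service T ≥ 531 °C. Survivors: tungsten, stainless steel.
Putting every candidate on a common basis:
  tungsten: E = 406.8 GPa, ρ = 19200 kg/m³
  stainless steel: E = 196.5 GPa, ρ = 8035 kg/m³
  stainless steel: M = 1.74×10⁻³
  tungsten: M = 1.05×10⁻³
Highest index: stainless steel.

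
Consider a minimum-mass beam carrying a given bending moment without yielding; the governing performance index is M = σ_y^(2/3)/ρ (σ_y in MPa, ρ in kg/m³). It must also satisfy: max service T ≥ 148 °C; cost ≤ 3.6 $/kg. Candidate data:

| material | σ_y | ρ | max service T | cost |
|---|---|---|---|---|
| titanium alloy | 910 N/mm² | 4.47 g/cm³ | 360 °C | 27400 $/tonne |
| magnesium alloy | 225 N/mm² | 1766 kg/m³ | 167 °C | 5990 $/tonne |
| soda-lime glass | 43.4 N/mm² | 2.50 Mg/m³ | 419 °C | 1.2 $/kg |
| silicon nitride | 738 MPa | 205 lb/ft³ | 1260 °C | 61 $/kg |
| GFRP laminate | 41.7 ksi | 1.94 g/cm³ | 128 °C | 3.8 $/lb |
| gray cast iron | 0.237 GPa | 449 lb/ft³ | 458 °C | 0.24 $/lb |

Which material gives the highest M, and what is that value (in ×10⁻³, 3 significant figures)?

gray cast iron, M = 5.32×10⁻³

Screen on constraints: max service T ≥ 148 °C; cost ≤ 3.6 $/kg. Survivors: soda-lime glass, gray cast iron.
Convert each candidate to consistent units, then evaluate M:
  soda-lime glass: σ_y = 43.40 MPa, ρ = 2500 kg/m³
  gray cast iron: σ_y = 237.0 MPa, ρ = 7192 kg/m³
  gray cast iron: M = 5.32×10⁻³
  soda-lime glass: M = 4.94×10⁻³
Highest index: gray cast iron.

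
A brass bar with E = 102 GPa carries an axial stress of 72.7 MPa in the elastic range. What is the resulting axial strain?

7.13×10⁻⁴

ε = σ/E = 72.7 / 102000 = 7.13×10⁻⁴.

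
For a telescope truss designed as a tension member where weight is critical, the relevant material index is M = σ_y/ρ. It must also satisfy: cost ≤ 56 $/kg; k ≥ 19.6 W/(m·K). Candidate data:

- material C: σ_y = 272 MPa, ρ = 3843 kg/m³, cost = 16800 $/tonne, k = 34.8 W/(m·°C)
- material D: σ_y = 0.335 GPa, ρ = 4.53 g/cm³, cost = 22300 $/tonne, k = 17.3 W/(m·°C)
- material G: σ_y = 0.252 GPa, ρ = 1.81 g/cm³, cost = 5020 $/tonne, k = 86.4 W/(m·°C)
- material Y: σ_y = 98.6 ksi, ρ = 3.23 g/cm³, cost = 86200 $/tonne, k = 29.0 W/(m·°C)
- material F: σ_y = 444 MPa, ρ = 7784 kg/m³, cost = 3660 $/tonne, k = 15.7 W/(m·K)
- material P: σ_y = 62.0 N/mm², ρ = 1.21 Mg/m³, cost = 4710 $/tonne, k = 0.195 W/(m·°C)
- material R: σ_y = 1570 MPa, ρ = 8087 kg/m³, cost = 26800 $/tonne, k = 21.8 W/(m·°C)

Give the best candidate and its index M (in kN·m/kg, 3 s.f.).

material R, M = 194 kN·m/kg

Screen on constraints: cost ≤ 56 $/kg; k ≥ 19.6 W/(m·K). Survivors: material C, material G, material R.
Convert each candidate to consistent units, then evaluate M:
  material C: σ_y = 272.0 MPa, ρ = 3843 kg/m³
  material G: σ_y = 252.0 MPa, ρ = 1810 kg/m³
  material R: σ_y = 1570 MPa, ρ = 8087 kg/m³
  material R: M = 194 kN·m/kg
  material G: M = 139 kN·m/kg
  material C: M = 70.8 kN·m/kg
Material R ranks first.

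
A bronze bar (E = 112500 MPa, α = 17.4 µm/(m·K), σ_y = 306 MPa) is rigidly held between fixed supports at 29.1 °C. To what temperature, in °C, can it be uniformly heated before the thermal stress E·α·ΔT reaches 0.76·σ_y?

148 °C

E = 112500 MPa = 112.5 GPa.
E·α·ΔT = 232.6 MPa ⇒ ΔT = 232.6 / (112.5×10³ × 17.4×10⁻⁶) = 118.8 K.
T = 29.1 + 118.8 = 147.9 °C.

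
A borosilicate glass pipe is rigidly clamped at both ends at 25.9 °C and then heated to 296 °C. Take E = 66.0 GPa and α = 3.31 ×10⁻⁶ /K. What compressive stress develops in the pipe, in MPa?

ΔT = 270.1 K. Constrained thermal stress σ = E·α·ΔT = 66.00×10³ MPa × 3.31×10⁻⁶ × 270.1 = 59.0 MPa (compressive).

59.0 MPa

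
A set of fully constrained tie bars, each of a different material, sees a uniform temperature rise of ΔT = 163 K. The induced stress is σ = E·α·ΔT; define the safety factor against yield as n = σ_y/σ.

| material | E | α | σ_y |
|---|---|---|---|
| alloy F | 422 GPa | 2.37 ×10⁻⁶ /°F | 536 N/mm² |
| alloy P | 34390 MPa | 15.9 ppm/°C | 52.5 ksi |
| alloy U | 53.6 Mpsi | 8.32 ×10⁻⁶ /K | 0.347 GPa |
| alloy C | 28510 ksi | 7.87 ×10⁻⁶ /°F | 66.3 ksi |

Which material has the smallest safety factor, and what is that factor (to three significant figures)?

In consistent units (E in GPa, α in ×10⁻⁶/K, σ_y in MPa):
  alloy F: E = 422.0, α = 4.27, σ_y = 536.0 → σ = 293 MPa, n = 1.83
  alloy P: E = 34.39, α = 15.9, σ_y = 362.0 → σ = 89.1 MPa, n = 4.06
  alloy U: E = 369.6, α = 8.32, σ_y = 347.0 → σ = 501 MPa, n = 0.692
  alloy C: E = 196.6, α = 14.2, σ_y = 457.1 → σ = 454 MPa, n = 1.01
Alloy U has the lowest safety factor, n = 0.692.

alloy U, n = 0.692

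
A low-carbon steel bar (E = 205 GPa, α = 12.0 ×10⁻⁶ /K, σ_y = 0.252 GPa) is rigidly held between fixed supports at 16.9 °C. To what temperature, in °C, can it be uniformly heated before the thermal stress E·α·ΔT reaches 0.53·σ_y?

71.2 °C

σ_y = 0.252 GPa = 252.0 MPa.
E·α·ΔT = 133.6 MPa ⇒ ΔT = 133.6 / (205.0×10³ × 12.0×10⁻⁶) = 54.29 K.
T = 16.9 + 54.29 = 71.19 °C.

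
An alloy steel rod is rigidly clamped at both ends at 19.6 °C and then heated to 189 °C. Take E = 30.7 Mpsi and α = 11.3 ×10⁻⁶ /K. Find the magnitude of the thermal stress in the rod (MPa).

405 MPa

E = 30.7 Mpsi = 211.7 GPa.
ΔT = 169.4 K. Constrained thermal stress σ = E·α·ΔT = 211.7×10³ MPa × 11.3×10⁻⁶ × 169.4 = 405 MPa (compressive).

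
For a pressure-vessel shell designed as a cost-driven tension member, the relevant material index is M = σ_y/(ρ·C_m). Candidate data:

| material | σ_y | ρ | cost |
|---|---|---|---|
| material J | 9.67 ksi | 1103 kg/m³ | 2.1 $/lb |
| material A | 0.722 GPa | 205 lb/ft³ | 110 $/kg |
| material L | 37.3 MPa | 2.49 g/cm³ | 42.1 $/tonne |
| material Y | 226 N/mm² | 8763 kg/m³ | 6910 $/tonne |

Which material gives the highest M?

In SI units:
  material J: σ_y = 66.67 MPa, ρ = 1103 kg/m³, cost = 4.630 $/kg
  material A: σ_y = 722.0 MPa, ρ = 3284 kg/m³, cost = 110.0 $/kg
  material L: σ_y = 37.30 MPa, ρ = 2490 kg/m³, cost = 0.04210 $/kg
  material Y: σ_y = 226.0 MPa, ρ = 8763 kg/m³, cost = 6.910 $/kg
  material L: M = 356 kN·m per $
  material J: M = 13.1 kN·m per $
  material Y: M = 3.73 kN·m per $
  material A: M = 2.00 kN·m per $
The maximum is for material L.

material L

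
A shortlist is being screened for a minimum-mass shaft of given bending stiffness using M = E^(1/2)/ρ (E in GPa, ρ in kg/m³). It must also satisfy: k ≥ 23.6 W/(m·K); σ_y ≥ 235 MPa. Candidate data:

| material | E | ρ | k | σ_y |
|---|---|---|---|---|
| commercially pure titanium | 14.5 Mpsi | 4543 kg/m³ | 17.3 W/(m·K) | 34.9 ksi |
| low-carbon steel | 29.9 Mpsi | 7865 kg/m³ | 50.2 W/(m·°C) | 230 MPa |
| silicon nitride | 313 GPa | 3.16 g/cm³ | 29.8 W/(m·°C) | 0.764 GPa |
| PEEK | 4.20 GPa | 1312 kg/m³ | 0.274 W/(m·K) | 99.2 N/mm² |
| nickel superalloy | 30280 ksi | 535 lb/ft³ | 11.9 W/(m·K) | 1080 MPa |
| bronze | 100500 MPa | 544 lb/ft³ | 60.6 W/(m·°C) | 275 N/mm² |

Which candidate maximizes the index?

Screen on constraints: k ≥ 23.6 W/(m·K); σ_y ≥ 235 MPa. Survivors: silicon nitride, bronze.
Normalizing units and computing the index:
  silicon nitride: E = 313.0 GPa, ρ = 3160 kg/m³
  bronze: E = 100.5 GPa, ρ = 8714 kg/m³
  silicon nitride: M = 5.60×10⁻³
  bronze: M = 1.15×10⁻³
The maximum is for silicon nitride.

silicon nitride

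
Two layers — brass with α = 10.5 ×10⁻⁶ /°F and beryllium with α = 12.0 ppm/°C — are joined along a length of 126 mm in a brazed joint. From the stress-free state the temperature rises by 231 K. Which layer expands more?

brass

brass: α = 10.5×10⁻⁶/°F × 9/5 = 18.9×10⁻⁶/K.
α(brass) = 18.9×10⁻⁶/K vs α(beryllium) = 12.0×10⁻⁶/K.
Higher α expands more for the same ΔT: brass.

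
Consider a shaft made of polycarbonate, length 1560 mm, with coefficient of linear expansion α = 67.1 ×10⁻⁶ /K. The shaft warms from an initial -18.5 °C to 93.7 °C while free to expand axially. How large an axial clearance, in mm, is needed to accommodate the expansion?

11.7 mm

ΔT = 93.7 − (-18.5) = 112.2 K.
ΔL = α·L₀·ΔT = 67.1×10⁻⁶ × 1560 mm × 112.2 K = 11.7 mm.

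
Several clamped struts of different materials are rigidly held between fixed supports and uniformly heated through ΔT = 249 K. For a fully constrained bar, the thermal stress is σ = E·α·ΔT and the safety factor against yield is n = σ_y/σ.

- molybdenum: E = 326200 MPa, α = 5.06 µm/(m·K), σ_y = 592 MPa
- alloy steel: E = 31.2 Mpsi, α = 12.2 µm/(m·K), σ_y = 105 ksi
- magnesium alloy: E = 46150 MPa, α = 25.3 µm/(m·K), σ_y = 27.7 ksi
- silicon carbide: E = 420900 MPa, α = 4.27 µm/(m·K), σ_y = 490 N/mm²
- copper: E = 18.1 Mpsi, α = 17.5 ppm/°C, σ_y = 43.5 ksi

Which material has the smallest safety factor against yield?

copper

Per material, after unit conversion:
  molybdenum: E = 326.2, α = 5.06, σ_y = 592.0 → σ = 411 MPa, n = 1.44
  alloy steel: E = 215.1, α = 12.2, σ_y = 723.9 → σ = 653 MPa, n = 1.11
  magnesium alloy: E = 46.15, α = 25.3, σ_y = 191.0 → σ = 291 MPa, n = 0.657
  silicon carbide: E = 420.9, α = 4.27, σ_y = 490.0 → σ = 448 MPa, n = 1.09
  copper: E = 124.8, α = 17.5, σ_y = 299.9 → σ = 544 MPa, n = 0.552
Copper has the lowest safety factor, n = 0.552.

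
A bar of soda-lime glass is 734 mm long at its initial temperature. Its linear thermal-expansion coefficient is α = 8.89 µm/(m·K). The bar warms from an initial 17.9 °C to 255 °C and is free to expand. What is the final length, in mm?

735.55 mm

ΔT = 255 − 17.9 = 237.1 K.
ΔL = α·L₀·ΔT = 8.89×10⁻⁶ × 734 mm × 237.1 K = 1.55 mm.
L = L₀ + ΔL = 734 + 1.55 = 735.55 mm.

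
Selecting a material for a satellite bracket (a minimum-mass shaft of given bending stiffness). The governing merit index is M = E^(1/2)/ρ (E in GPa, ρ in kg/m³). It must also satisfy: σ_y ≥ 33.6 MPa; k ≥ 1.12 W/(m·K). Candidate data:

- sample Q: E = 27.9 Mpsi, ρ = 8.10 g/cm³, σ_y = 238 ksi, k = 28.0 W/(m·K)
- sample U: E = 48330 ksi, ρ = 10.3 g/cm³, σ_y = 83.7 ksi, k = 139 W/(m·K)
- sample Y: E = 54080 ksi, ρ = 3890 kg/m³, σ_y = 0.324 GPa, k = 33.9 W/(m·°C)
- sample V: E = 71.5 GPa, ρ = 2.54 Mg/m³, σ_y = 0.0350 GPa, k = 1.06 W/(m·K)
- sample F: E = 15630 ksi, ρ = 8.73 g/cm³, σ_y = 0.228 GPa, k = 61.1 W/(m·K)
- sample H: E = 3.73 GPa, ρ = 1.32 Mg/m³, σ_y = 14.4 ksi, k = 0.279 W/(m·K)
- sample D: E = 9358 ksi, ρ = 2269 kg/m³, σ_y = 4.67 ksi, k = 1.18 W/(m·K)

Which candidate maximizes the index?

Screen on constraints: σ_y ≥ 33.6 MPa; k ≥ 1.12 W/(m·K). Survivors: sample Q, sample U, sample Y, sample F.
Putting every candidate on a common basis:
  sample Q: E = 192.4 GPa, ρ = 8100 kg/m³
  sample U: E = 333.2 GPa, ρ = 10300 kg/m³
  sample Y: E = 372.9 GPa, ρ = 3890 kg/m³
  sample F: E = 107.8 GPa, ρ = 8730 kg/m³
  sample Y: M = 4.96×10⁻³
  sample U: M = 1.77×10⁻³
  sample Q: M = 1.71×10⁻³
  sample F: M = 1.19×10⁻³
Highest index: sample Y.

sample Y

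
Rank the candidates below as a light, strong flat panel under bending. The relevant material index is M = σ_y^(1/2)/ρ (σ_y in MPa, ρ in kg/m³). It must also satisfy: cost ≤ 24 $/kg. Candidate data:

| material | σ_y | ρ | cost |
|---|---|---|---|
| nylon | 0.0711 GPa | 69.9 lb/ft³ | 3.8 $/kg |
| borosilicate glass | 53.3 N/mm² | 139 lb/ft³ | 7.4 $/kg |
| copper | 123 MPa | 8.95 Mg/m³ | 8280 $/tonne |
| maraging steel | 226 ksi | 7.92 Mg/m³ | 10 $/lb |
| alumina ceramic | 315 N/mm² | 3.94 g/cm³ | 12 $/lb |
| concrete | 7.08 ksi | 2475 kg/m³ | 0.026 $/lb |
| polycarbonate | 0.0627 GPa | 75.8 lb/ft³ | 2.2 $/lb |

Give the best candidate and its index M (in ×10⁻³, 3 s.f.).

nylon, M = 7.53×10⁻³

Screen on constraints: cost ≤ 24 $/kg. Survivors: nylon, borosilicate glass, copper, maraging steel, concrete, polycarbonate.
Normalizing units and computing the index:
  nylon: σ_y = 71.10 MPa, ρ = 1120 kg/m³
  borosilicate glass: σ_y = 53.30 MPa, ρ = 2227 kg/m³
  copper: σ_y = 123.0 MPa, ρ = 8950 kg/m³
  maraging steel: σ_y = 1558 MPa, ρ = 7920 kg/m³
  concrete: σ_y = 48.81 MPa, ρ = 2475 kg/m³
  polycarbonate: σ_y = 62.70 MPa, ρ = 1214 kg/m³
  nylon: M = 7.53×10⁻³
  polycarbonate: M = 6.52×10⁻³
  maraging steel: M = 4.98×10⁻³
  borosilicate glass: M = 3.28×10⁻³
  concrete: M = 2.82×10⁻³
  copper: M = 1.24×10⁻³
The maximum is for nylon.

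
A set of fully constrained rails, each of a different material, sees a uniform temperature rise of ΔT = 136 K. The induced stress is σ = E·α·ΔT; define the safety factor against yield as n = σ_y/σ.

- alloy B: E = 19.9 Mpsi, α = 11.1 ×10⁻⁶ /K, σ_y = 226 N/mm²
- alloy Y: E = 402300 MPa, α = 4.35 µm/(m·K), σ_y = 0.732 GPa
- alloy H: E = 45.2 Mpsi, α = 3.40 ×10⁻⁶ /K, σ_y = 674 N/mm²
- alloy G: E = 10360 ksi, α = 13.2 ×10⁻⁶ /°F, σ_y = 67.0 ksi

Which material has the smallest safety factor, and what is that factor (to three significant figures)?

Per material, after unit conversion:
  alloy B: E = 137.2, α = 11.1, σ_y = 226.0 → σ = 207 MPa, n = 1.09
  alloy Y: E = 402.3, α = 4.35, σ_y = 732.0 → σ = 238 MPa, n = 3.08
  alloy H: E = 311.6, α = 3.40, σ_y = 674.0 → σ = 144 MPa, n = 4.68
  alloy G: E = 71.43, α = 23.8, σ_y = 461.9 → σ = 231 MPa, n = 2.00
Alloy B has the lowest safety factor, n = 1.09.

alloy B, n = 1.09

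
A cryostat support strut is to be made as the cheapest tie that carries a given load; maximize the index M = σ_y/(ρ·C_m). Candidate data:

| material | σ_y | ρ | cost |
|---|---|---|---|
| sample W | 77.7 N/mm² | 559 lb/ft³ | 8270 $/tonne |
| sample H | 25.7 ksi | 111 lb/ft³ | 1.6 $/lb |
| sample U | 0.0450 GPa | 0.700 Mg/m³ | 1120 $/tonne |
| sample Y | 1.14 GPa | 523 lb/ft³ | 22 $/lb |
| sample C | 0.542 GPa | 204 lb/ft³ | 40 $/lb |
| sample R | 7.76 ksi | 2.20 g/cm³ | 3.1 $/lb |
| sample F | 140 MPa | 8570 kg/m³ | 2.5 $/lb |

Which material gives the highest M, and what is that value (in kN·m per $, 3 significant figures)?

Normalizing units and computing the index:
  sample W: σ_y = 77.70 MPa, ρ = 8954 kg/m³, cost = 8.270 $/kg
  sample H: σ_y = 177.2 MPa, ρ = 1778 kg/m³, cost = 3.527 $/kg
  sample U: σ_y = 45.00 MPa, ρ = 700.0 kg/m³, cost = 1.120 $/kg
  sample Y: σ_y = 1140 MPa, ρ = 8378 kg/m³, cost = 48.50 $/kg
  sample C: σ_y = 542.0 MPa, ρ = 3268 kg/m³, cost = 88.18 $/kg
  sample R: σ_y = 53.50 MPa, ρ = 2200 kg/m³, cost = 6.834 $/kg
  sample F: σ_y = 140.0 MPa, ρ = 8570 kg/m³, cost = 5.511 $/kg
  sample U: M = 57.4 kN·m per $
  sample H: M = 28.3 kN·m per $
  sample R: M = 3.56 kN·m per $
  sample F: M = 2.96 kN·m per $
  sample Y: M = 2.81 kN·m per $
  sample C: M = 1.88 kN·m per $
  sample W: M = 1.05 kN·m per $
Highest index: sample U.

sample U, M = 57.4 kN·m per $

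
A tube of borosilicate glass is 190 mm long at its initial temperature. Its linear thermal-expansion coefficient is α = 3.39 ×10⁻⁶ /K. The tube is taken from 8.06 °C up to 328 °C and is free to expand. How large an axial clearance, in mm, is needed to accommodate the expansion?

0.206 mm

ΔT = 328 − 8.06 = 319.9 K.
ΔL = α·L₀·ΔT = 3.39×10⁻⁶ × 190 mm × 319.9 K = 0.206 mm.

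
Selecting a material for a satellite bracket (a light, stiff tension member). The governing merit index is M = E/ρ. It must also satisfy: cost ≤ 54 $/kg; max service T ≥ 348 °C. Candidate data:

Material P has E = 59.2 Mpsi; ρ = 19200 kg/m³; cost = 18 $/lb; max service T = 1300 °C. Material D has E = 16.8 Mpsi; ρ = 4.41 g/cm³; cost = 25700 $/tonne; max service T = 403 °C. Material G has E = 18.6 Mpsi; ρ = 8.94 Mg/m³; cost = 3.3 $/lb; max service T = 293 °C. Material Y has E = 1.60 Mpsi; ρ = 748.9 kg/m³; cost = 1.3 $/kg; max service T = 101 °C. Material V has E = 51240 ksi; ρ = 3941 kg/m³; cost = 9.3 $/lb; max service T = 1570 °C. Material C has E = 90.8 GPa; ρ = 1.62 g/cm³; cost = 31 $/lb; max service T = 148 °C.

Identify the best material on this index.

Screen on constraints: cost ≤ 54 $/kg; max service T ≥ 348 °C. Survivors: material P, material D, material V.
Putting every candidate on a common basis:
  material P: E = 408.2 GPa, ρ = 19200 kg/m³
  material D: E = 115.8 GPa, ρ = 4410 kg/m³
  material V: E = 353.3 GPa, ρ = 3941 kg/m³
  material V: M = 89.6 MN·m/kg
  material D: M = 26.3 MN·m/kg
  material P: M = 21.3 MN·m/kg
Material V ranks first.

material V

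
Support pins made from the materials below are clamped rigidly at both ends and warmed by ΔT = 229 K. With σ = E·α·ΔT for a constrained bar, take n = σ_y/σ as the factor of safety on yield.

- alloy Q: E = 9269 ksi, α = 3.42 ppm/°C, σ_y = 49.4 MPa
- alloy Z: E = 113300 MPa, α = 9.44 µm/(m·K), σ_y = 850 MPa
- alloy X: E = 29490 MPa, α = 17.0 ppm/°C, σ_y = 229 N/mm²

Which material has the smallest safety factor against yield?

alloy Q

With everything in SI (GPa, ×10⁻⁶/K, MPa):
  alloy Q: E = 63.91, α = 3.42, σ_y = 49.40 → σ = 50.1 MPa, n = 0.987
  alloy Z: E = 113.3, α = 9.44, σ_y = 850.0 → σ = 245 MPa, n = 3.47
  alloy X: E = 29.49, α = 17.0, σ_y = 229.0 → σ = 115 MPa, n = 1.99
The minimum is alloy Q at n = 0.987.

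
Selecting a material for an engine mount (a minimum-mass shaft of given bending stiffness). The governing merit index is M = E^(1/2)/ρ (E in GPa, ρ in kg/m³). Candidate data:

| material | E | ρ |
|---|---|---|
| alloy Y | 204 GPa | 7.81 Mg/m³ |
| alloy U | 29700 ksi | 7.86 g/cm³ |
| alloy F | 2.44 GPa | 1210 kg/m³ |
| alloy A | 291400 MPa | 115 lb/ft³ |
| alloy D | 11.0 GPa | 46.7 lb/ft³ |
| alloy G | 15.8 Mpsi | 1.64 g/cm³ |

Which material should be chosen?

alloy A

Convert each candidate to consistent units, then evaluate M:
  alloy Y: E = 204.0 GPa, ρ = 7810 kg/m³
  alloy U: E = 204.8 GPa, ρ = 7860 kg/m³
  alloy F: E = 2.440 GPa, ρ = 1210 kg/m³
  alloy A: E = 291.4 GPa, ρ = 1842 kg/m³
  alloy D: E = 11.00 GPa, ρ = 748.1 kg/m³
  alloy G: E = 108.9 GPa, ρ = 1640 kg/m³
  alloy A: M = 9.27×10⁻³
  alloy G: M = 6.36×10⁻³
  alloy D: M = 4.43×10⁻³
  alloy Y: M = 1.83×10⁻³
  alloy U: M = 1.82×10⁻³
  alloy F: M = 1.29×10⁻³
Alloy A ranks first.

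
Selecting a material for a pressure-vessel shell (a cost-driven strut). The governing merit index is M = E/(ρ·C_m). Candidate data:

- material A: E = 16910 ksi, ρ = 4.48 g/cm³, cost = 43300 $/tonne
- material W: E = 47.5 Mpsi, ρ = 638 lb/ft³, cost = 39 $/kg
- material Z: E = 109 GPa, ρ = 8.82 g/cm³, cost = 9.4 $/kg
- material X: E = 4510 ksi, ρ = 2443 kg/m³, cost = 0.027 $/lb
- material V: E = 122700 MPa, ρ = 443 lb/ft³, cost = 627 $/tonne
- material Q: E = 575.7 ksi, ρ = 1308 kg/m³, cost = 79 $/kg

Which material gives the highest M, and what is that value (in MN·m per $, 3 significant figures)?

material X, M = 214 MN·m per $

Putting every candidate on a common basis:
  material A: E = 116.6 GPa, ρ = 4480 kg/m³, cost = 43.30 $/kg
  material W: E = 327.5 GPa, ρ = 10220 kg/m³, cost = 39.00 $/kg
  material Z: E = 109.0 GPa, ρ = 8820 kg/m³, cost = 9.400 $/kg
  material X: E = 31.10 GPa, ρ = 2443 kg/m³, cost = 0.05952 $/kg
  material V: E = 122.7 GPa, ρ = 7096 kg/m³, cost = 0.6270 $/kg
  material Q: E = 3.969 GPa, ρ = 1308 kg/m³, cost = 79.00 $/kg
  material X: M = 214 MN·m per $
  material V: M = 27.6 MN·m per $
  material Z: M = 1.31 MN·m per $
  material W: M = 0.822 MN·m per $
  material A: M = 0.601 MN·m per $
  material Q: M = 0.0384 MN·m per $
The maximum is for material X.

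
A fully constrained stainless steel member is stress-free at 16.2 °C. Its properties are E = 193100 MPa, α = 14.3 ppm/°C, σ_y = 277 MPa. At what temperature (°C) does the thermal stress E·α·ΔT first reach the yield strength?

117 °C

E = 193100 MPa = 193.1 GPa.
E·α·ΔT = 277.0 MPa ⇒ ΔT = 277.0 / (193.1×10³ × 14.3×10⁻⁶) = 100.3 K.
T = 16.2 + 100.3 = 116.5 °C.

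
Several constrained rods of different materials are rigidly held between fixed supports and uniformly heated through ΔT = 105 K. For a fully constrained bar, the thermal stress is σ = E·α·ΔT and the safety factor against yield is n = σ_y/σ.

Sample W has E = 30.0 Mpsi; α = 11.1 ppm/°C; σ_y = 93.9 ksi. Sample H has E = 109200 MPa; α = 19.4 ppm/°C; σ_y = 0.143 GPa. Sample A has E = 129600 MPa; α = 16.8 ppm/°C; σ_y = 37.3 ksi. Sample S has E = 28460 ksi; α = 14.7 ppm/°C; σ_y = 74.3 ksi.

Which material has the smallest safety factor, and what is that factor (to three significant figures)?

Converting E to GPa, α to ×10⁻⁶/K, σ_y to MPa, then σ and n for each:
  sample W: E = 206.8, α = 11.1, σ_y = 647.4 → σ = 241 MPa, n = 2.69
  sample H: E = 109.2, α = 19.4, σ_y = 143.0 → σ = 222 MPa, n = 0.643
  sample A: E = 129.6, α = 16.8, σ_y = 257.2 → σ = 229 MPa, n = 1.12
  sample S: E = 196.2, α = 14.7, σ_y = 512.3 → σ = 303 MPa, n = 1.69
The minimum is sample H at n = 0.643.

sample H, n = 0.643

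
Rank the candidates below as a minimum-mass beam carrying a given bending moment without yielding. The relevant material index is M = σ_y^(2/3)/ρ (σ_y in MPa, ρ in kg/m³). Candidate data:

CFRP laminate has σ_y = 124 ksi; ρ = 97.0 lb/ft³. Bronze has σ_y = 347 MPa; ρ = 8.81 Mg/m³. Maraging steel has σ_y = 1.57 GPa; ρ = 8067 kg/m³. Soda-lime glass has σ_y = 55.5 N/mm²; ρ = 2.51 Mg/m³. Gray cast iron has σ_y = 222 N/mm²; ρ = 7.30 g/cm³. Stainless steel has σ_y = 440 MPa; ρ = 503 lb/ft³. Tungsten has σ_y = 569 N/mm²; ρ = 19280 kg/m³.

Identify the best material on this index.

CFRP laminate

After converting to SI:
  CFRP laminate: σ_y = 855.0 MPa, ρ = 1554 kg/m³
  bronze: σ_y = 347.0 MPa, ρ = 8810 kg/m³
  maraging steel: σ_y = 1570 MPa, ρ = 8067 kg/m³
  soda-lime glass: σ_y = 55.50 MPa, ρ = 2510 kg/m³
  gray cast iron: σ_y = 222.0 MPa, ρ = 7300 kg/m³
  stainless steel: σ_y = 440.0 MPa, ρ = 8057 kg/m³
  tungsten: σ_y = 569.0 MPa, ρ = 19280 kg/m³
  CFRP laminate: M = 58.0×10⁻³
  maraging steel: M = 16.7×10⁻³
  stainless steel: M = 7.18×10⁻³
  soda-lime glass: M = 5.80×10⁻³
  bronze: M = 5.61×10⁻³
  gray cast iron: M = 5.02×10⁻³
  tungsten: M = 3.56×10⁻³
Highest index: CFRP laminate.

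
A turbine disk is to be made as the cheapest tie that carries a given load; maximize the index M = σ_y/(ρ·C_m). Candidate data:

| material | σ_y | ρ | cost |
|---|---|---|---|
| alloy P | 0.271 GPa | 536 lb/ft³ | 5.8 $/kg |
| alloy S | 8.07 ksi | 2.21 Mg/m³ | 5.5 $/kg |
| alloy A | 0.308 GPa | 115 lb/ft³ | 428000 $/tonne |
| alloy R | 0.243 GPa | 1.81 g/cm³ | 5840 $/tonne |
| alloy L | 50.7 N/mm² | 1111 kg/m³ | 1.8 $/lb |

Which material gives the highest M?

alloy R

Normalizing units and computing the index:
  alloy P: σ_y = 271.0 MPa, ρ = 8586 kg/m³, cost = 5.800 $/kg
  alloy S: σ_y = 55.64 MPa, ρ = 2210 kg/m³, cost = 5.500 $/kg
  alloy A: σ_y = 308.0 MPa, ρ = 1842 kg/m³, cost = 428.0 $/kg
  alloy R: σ_y = 243.0 MPa, ρ = 1810 kg/m³, cost = 5.840 $/kg
  alloy L: σ_y = 50.70 MPa, ρ = 1111 kg/m³, cost = 3.968 $/kg
  alloy R: M = 23.0 kN·m per $
  alloy L: M = 11.5 kN·m per $
  alloy P: M = 5.44 kN·m per $
  alloy S: M = 4.58 kN·m per $
  alloy A: M = 0.391 kN·m per $
The maximum is for alloy R.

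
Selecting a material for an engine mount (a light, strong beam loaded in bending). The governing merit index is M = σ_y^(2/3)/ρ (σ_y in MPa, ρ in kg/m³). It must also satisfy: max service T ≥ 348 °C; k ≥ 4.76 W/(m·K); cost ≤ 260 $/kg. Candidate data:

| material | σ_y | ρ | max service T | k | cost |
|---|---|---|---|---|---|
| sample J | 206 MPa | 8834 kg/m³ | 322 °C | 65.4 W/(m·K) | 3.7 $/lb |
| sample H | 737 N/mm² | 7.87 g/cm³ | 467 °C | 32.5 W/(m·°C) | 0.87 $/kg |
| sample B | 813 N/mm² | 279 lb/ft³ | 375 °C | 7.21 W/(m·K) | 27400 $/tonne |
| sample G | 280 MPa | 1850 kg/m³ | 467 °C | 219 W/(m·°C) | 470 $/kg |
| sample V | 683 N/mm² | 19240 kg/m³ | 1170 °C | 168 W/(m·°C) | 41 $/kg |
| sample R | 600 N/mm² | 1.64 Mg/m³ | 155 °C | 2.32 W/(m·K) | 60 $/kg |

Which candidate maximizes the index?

Screen on constraints: max service T ≥ 348 °C; k ≥ 4.76 W/(m·K); cost ≤ 260 $/kg. Survivors: sample H, sample B, sample V.
After converting to SI:
  sample H: σ_y = 737.0 MPa, ρ = 7870 kg/m³
  sample B: σ_y = 813.0 MPa, ρ = 4469 kg/m³
  sample V: σ_y = 683.0 MPa, ρ = 19240 kg/m³
  sample B: M = 19.5×10⁻³
  sample H: M = 10.4×10⁻³
  sample V: M = 4.03×10⁻³
The maximum is for sample B.

sample B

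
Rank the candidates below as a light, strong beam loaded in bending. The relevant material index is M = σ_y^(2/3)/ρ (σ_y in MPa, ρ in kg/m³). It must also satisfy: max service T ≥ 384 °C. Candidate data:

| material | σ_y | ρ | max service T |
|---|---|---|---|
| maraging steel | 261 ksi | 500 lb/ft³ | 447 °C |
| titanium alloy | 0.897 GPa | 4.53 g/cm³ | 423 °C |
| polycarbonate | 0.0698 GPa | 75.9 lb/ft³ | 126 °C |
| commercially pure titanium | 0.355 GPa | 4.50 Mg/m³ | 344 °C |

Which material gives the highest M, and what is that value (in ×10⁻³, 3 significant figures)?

titanium alloy, M = 20.5×10⁻³

Screen on constraints: max service T ≥ 384 °C. Survivors: maraging steel, titanium alloy.
Normalizing units and computing the index:
  maraging steel: σ_y = 1800 MPa, ρ = 8009 kg/m³
  titanium alloy: σ_y = 897.0 MPa, ρ = 4530 kg/m³
  titanium alloy: M = 20.5×10⁻³
  maraging steel: M = 18.5×10⁻³
Titanium alloy has the largest M.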